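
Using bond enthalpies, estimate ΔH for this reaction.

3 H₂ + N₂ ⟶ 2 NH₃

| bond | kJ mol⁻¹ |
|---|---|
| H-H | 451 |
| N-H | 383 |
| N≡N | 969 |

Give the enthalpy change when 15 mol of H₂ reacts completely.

ΔH = +120 kJ

Bonds broken (reactants):
  H-H: 3 × 451 = 1353
  N≡N: 1 × 969 = 969
  Σ(broken) = 2322 kJ
Bonds formed (products):
  N-H: 6 × 383 = 2298
  Σ(formed) = 2298 kJ
ΔH = Σ(broken) − Σ(formed) = 2322 − 2298 = +24 kJ
For 5× the reaction as written: 5 × (+24) = +120 kJ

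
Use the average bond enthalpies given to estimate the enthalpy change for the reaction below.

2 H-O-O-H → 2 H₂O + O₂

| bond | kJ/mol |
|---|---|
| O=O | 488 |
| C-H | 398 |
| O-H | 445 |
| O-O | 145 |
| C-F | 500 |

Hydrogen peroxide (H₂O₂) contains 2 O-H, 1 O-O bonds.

Bonds broken (reactants):
  O-H: 4 × 445 = 1780
  O-O: 2 × 145 = 290
  Σ(broken) = 2070 kJ
Bonds formed (products):
  O-H: 4 × 445 = 1780
  O=O: 1 × 488 = 488
  Σ(formed) = 2268 kJ
ΔH = Σ(broken) − Σ(formed) = 2070 − 2268 = −198 kJ

ΔH ≈ −198 kJ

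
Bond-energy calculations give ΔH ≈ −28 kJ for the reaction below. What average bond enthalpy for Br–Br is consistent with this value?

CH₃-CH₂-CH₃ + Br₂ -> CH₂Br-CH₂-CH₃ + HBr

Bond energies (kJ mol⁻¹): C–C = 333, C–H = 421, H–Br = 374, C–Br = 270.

Let D be the Br–Br bond energy.
Σ(broken) = 1×D + 2×333 + 8×421 = 4034 + D
Σ(formed) = 1×270 + 2×333 + 7×421 + 1×374 = 4257
ΔH = Σ(broken) − Σ(formed) = (4034 + D) − (4257) = −223 + D
Setting this equal to −28 kJ gives D = 195 kJ/mol.

D(Br–Br) ≈ 195 kJ/mol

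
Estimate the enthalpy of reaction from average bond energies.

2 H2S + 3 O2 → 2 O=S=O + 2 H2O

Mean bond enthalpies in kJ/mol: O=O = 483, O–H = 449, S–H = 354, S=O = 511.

Bonds broken (reactants):
  O=O: 3 × 483 = 1449
  S–H: 4 × 354 = 1416
  Σ(broken) = 2865 kJ
Bonds formed (products):
  O–H: 4 × 449 = 1796
  S=O: 4 × 511 = 2044
  Σ(formed) = 3840 kJ
ΔH = Σ(broken) − Σ(formed) = 2865 − 3840 = −975 kJ

ΔH ≈ −975 kJ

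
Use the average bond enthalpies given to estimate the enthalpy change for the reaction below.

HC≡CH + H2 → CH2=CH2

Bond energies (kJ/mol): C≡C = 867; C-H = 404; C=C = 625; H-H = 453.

Bonds broken (reactants):
  C≡C: 1 × 867 = 867
  C-H: 2 × 404 = 808
  H-H: 1 × 453 = 453
  Σ(broken) = 2128 kJ
Bonds formed (products):
  C-H: 4 × 404 = 1616
  C=C: 1 × 625 = 625
  Σ(formed) = 2241 kJ
ΔH = Σ(broken) − Σ(formed) = 2128 − 2241 = −113 kJ

ΔH ≈ −113 kJ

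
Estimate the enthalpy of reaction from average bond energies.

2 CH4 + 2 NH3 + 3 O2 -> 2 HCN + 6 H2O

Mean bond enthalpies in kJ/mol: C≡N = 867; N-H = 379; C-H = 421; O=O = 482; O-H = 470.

ΔH ≈ −1128 kJ

Bonds broken (reactants):
  C-H: 8 × 421 = 3368
  N-H: 6 × 379 = 2274
  O=O: 3 × 482 = 1446
  Σ(broken) = 7088 kJ
Bonds formed (products):
  C≡N: 2 × 867 = 1734
  C-H: 2 × 421 = 842
  O-H: 12 × 470 = 5640
  Σ(formed) = 8216 kJ
ΔH = Σ(broken) − Σ(formed) = 7088 − 8216 = −1128 kJ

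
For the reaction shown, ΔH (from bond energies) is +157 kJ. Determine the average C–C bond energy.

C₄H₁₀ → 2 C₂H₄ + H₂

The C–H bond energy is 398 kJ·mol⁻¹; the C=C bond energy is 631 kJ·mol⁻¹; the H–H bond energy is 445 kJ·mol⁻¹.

Let D be the C–C bond energy.
Σ(broken) = 3×D + 10×398 = 3980 + 3D
Σ(formed) = 8×398 + 2×631 + 1×445 = 4891
ΔH = Σ(broken) − Σ(formed) = (3980 + 3D) − (4891) = −911 + 3D
Setting this equal to +157 kJ gives 3D = 1068, so D = 356 kJ/mol.

D(C–C) ≈ 356 kJ/mol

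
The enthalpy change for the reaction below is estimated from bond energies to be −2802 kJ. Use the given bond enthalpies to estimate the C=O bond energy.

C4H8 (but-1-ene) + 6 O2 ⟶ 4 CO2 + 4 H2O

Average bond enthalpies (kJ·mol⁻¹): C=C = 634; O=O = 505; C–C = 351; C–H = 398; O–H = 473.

Let D be the C=O bond energy.
Σ(broken) = 2×351 + 8×398 + 1×634 + 6×505 = 7550
Σ(formed) = 8×D + 8×473 = 3784 + 8D
ΔH = Σ(broken) − Σ(formed) = (7550) − (3784 + 8D) = +3766 − 8D
Setting this equal to −2802 kJ gives 8D = 6568, so D = 821 kJ/mol.

D(C=O) ≈ 821 kJ/mol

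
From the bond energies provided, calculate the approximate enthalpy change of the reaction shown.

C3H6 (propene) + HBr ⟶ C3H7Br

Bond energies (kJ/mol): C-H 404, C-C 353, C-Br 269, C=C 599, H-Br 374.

ΔH ≈ −53 kJ

Bonds broken (reactants):
  C-C: 1 × 353 = 353
  C-H: 6 × 404 = 2424
  C=C: 1 × 599 = 599
  H-Br: 1 × 374 = 374
  Σ(broken) = 3750 kJ
Bonds formed (products):
  C-Br: 1 × 269 = 269
  C-C: 2 × 353 = 706
  C-H: 7 × 404 = 2828
  Σ(formed) = 3803 kJ
ΔH = Σ(broken) − Σ(formed) = 3750 − 3803 = −53 kJ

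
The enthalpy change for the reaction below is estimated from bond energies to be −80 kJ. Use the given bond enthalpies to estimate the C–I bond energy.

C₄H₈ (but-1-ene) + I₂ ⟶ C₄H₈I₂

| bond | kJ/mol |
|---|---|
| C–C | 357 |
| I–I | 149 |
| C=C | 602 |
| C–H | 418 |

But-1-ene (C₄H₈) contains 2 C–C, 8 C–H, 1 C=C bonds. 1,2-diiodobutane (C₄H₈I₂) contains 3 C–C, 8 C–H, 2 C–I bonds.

Let D be the C–I bond energy.
Σ(broken) = 2×357 + 8×418 + 1×602 + 1×149 = 4809
Σ(formed) = 3×357 + 8×418 + 2×D = 4415 + 2D
ΔH = Σ(broken) − Σ(formed) = (4809) − (4415 + 2D) = +394 − 2D
Setting this equal to −80 kJ gives 2D = 474, so D = 237 kJ/mol.

D(C–I) ≈ 237 kJ/mol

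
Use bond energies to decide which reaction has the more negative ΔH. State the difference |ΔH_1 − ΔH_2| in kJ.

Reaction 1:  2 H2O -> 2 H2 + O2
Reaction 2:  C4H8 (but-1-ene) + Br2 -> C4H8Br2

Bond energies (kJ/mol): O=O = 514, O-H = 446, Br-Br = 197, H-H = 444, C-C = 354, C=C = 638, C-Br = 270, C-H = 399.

Reaction 1:
  Bonds broken (reactants):
    O-H: 4 × 446 = 1784
    Σ(broken) = 1784 kJ
  Bonds formed (products):
    H-H: 2 × 444 = 888
    O=O: 1 × 514 = 514
    Σ(formed) = 1402 kJ
  ΔH_1 = 1784 − 1402 = +382 kJ
Reaction 2:
  Bonds broken (reactants):
    Br-Br: 1 × 197 = 197
    C-C: 2 × 354 = 708
    C-H: 8 × 399 = 3192
    C=C: 1 × 638 = 638
    Σ(broken) = 4735 kJ
  Bonds formed (products):
    C-Br: 2 × 270 = 540
    C-C: 3 × 354 = 1062
    C-H: 8 × 399 = 3192
    Σ(formed) = 4794 kJ
  ΔH_2 = 4735 − 4794 = −59 kJ
ΔH_1 − ΔH_2 = +441 kJ, so reaction 2 has the more negative ΔH; |ΔH_1 − ΔH_2| = 441 kJ.

Reaction 2, by 441 kJ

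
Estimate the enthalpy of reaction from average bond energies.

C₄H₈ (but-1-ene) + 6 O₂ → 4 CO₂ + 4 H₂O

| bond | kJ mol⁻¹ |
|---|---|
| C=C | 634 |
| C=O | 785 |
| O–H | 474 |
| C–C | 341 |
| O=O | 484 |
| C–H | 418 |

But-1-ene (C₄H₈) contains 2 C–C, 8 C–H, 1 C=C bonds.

Bonds broken (reactants):
  C–C: 2 × 341 = 682
  C–H: 8 × 418 = 3344
  C=C: 1 × 634 = 634
  O=O: 6 × 484 = 2904
  Σ(broken) = 7564 kJ
Bonds formed (products):
  C=O: 8 × 785 = 6280
  O–H: 8 × 474 = 3792
  Σ(formed) = 10072 kJ
ΔH = Σ(broken) − Σ(formed) = 7564 − 10072 = −2508 kJ

ΔH ≈ −2508 kJ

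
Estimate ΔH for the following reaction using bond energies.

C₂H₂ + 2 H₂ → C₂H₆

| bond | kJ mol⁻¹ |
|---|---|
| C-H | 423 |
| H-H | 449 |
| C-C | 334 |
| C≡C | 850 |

Bonds broken (reactants):
  C≡C: 1 × 850 = 850
  C-H: 2 × 423 = 846
  H-H: 2 × 449 = 898
  Σ(broken) = 2594 kJ
Bonds formed (products):
  C-C: 1 × 334 = 334
  C-H: 6 × 423 = 2538
  Σ(formed) = 2872 kJ
ΔH = Σ(broken) − Σ(formed) = 2594 − 2872 = −278 kJ

ΔH ≈ −278 kJ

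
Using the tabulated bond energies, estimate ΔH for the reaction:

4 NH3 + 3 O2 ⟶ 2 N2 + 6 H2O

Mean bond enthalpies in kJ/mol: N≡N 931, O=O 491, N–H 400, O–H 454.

ΔH ≈ −1037 kJ

Bonds broken (reactants):
  N–H: 12 × 400 = 4800
  O=O: 3 × 491 = 1473
  Σ(broken) = 6273 kJ
Bonds formed (products):
  N≡N: 2 × 931 = 1862
  O–H: 12 × 454 = 5448
  Σ(formed) = 7310 kJ
ΔH = Σ(broken) − Σ(formed) = 6273 − 7310 = −1037 kJ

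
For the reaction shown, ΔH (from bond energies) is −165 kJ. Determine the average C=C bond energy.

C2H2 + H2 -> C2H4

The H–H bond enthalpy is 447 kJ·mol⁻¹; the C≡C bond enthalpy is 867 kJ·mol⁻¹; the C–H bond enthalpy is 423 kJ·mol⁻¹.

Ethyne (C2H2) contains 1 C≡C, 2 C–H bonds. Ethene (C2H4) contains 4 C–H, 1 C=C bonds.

Let D be the C=C bond energy.
Σ(broken) = 1×867 + 2×423 + 1×447 = 2160
Σ(formed) = 4×423 + 1×D = 1692 + D
ΔH = Σ(broken) − Σ(formed) = (2160) − (1692 + D) = +468 − D
Setting this equal to −165 kJ gives D = 633 kJ/mol.

D(C=C) ≈ 633 kJ/mol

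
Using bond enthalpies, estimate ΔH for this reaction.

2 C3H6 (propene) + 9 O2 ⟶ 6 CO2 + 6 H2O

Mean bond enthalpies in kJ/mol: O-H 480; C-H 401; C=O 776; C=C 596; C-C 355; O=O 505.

Bonds broken (reactants):
  C-C: 2 × 355 = 710
  C-H: 12 × 401 = 4812
  C=C: 2 × 596 = 1192
  O=O: 9 × 505 = 4545
  Σ(broken) = 11259 kJ
Bonds formed (products):
  C=O: 12 × 776 = 9312
  O-H: 12 × 480 = 5760
  Σ(formed) = 15072 kJ
ΔH = Σ(broken) − Σ(formed) = 11259 − 15072 = −3813 kJ

ΔH ≈ −3813 kJ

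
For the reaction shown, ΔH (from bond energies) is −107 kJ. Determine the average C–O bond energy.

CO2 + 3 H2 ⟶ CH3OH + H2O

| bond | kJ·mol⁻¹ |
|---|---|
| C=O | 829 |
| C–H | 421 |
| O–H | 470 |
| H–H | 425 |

D(C–O) ≈ 367 kJ/mol

Let D be the C–O bond energy.
Σ(broken) = 2×829 + 3×425 = 2933
Σ(formed) = 3×421 + 1×D + 3×470 = 2673 + D
ΔH = Σ(broken) − Σ(formed) = (2933) − (2673 + D) = +260 − D
Setting this equal to −107 kJ gives D = 367 kJ/mol.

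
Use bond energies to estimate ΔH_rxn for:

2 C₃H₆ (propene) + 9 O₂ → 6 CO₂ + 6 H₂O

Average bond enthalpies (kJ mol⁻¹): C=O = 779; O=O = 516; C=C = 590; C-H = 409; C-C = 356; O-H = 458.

ΔH ≈ −3400 kJ

Bonds broken (reactants):
  C-C: 2 × 356 = 712
  C-H: 12 × 409 = 4908
  C=C: 2 × 590 = 1180
  O=O: 9 × 516 = 4644
  Σ(broken) = 11444 kJ
Bonds formed (products):
  C=O: 12 × 779 = 9348
  O-H: 12 × 458 = 5496
  Σ(formed) = 14844 kJ
ΔH = Σ(broken) − Σ(formed) = 11444 − 14844 = −3400 kJ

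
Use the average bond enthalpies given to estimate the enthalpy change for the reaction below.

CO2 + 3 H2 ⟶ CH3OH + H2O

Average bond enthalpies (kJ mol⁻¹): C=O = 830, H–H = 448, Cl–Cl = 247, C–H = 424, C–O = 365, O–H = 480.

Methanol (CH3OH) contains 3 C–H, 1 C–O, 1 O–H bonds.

ΔH ≈ −73 kJ

Bonds broken (reactants):
  C=O: 2 × 830 = 1660
  H–H: 3 × 448 = 1344
  Σ(broken) = 3004 kJ
Bonds formed (products):
  C–H: 3 × 424 = 1272
  C–O: 1 × 365 = 365
  O–H: 3 × 480 = 1440
  Σ(formed) = 3077 kJ
ΔH = Σ(broken) − Σ(formed) = 3004 − 3077 = −73 kJ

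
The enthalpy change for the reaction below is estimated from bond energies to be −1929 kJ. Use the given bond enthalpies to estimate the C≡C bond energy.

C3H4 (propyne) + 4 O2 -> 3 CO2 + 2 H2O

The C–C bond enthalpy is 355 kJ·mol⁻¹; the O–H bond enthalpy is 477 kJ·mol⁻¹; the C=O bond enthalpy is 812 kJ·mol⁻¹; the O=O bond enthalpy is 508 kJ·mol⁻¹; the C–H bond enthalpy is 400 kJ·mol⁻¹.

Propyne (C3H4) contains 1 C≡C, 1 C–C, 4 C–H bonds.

Let D be the C≡C bond energy.
Σ(broken) = 1×D + 1×355 + 4×400 + 4×508 = 3987 + D
Σ(formed) = 6×812 + 4×477 = 6780
ΔH = Σ(broken) − Σ(formed) = (3987 + D) − (6780) = −2793 + D
Setting this equal to −1929 kJ gives D = 864 kJ/mol.

D(C≡C) ≈ 864 kJ/mol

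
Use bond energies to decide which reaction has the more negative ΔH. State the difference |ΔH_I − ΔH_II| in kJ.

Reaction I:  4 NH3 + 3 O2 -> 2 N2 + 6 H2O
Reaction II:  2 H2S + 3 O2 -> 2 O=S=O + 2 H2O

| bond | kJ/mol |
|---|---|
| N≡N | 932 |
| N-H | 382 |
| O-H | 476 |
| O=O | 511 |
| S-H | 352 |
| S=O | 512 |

Reaction I, by 448 kJ

Reaction I:
  Bonds broken (reactants):
    N-H: 12 × 382 = 4584
    O=O: 3 × 511 = 1533
    Σ(broken) = 6117 kJ
  Bonds formed (products):
    N≡N: 2 × 932 = 1864
    O-H: 12 × 476 = 5712
    Σ(formed) = 7576 kJ
  ΔH_I = 6117 − 7576 = −1459 kJ
Reaction II:
  Bonds broken (reactants):
    O=O: 3 × 511 = 1533
    S-H: 4 × 352 = 1408
    Σ(broken) = 2941 kJ
  Bonds formed (products):
    O-H: 4 × 476 = 1904
    S=O: 4 × 512 = 2048
    Σ(formed) = 3952 kJ
  ΔH_II = 2941 − 3952 = −1011 kJ
ΔH_I − ΔH_II = −448 kJ, so reaction I has the more negative ΔH; |ΔH_I − ΔH_II| = 448 kJ.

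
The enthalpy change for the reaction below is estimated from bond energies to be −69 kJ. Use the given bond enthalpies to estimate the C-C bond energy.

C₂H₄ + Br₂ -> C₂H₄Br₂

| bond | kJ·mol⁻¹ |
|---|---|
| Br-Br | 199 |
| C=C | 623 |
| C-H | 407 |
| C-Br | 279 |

D(C-C) ≈ 333 kJ/mol

Let D be the C-C bond energy.
Σ(broken) = 1×199 + 4×407 + 1×623 = 2450
Σ(formed) = 2×279 + 1×D + 4×407 = 2186 + D
ΔH = Σ(broken) − Σ(formed) = (2450) − (2186 + D) = +264 − D
Setting this equal to −69 kJ gives D = 333 kJ/mol.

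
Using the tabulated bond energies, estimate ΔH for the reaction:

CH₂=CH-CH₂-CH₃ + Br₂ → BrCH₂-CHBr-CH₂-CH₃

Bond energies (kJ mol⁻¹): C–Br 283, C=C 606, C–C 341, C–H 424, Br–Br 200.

ΔH ≈ −101 kJ

Bonds broken (reactants):
  Br–Br: 1 × 200 = 200
  C–C: 2 × 341 = 682
  C–H: 8 × 424 = 3392
  C=C: 1 × 606 = 606
  Σ(broken) = 4880 kJ
Bonds formed (products):
  C–Br: 2 × 283 = 566
  C–C: 3 × 341 = 1023
  C–H: 8 × 424 = 3392
  Σ(formed) = 4981 kJ
ΔH = Σ(broken) − Σ(formed) = 4880 − 4981 = −101 kJ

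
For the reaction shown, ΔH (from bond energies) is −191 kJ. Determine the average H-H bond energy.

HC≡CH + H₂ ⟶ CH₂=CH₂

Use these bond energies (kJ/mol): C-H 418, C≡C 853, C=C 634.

D(H-H) ≈ 426 kJ/mol

Let D be the H-H bond energy.
Σ(broken) = 1×853 + 2×418 + 1×D = 1689 + D
Σ(formed) = 4×418 + 1×634 = 2306
ΔH = Σ(broken) − Σ(formed) = (1689 + D) − (2306) = −617 + D
Setting this equal to −191 kJ gives D = 426 kJ/mol.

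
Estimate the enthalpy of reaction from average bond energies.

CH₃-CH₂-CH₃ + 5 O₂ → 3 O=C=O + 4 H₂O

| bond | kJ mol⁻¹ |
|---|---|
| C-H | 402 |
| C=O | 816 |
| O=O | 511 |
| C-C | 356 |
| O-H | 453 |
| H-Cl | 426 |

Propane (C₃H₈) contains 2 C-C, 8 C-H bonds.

Bonds broken (reactants):
  C-C: 2 × 356 = 712
  C-H: 8 × 402 = 3216
  O=O: 5 × 511 = 2555
  Σ(broken) = 6483 kJ
Bonds formed (products):
  C=O: 6 × 816 = 4896
  O-H: 8 × 453 = 3624
  Σ(formed) = 8520 kJ
ΔH = Σ(broken) − Σ(formed) = 6483 − 8520 = −2037 kJ

ΔH ≈ −2037 kJ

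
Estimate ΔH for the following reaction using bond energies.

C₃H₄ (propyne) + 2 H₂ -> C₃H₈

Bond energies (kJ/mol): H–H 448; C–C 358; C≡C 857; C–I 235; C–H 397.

ΔH ≈ −193 kJ

Bonds broken (reactants):
  C≡C: 1 × 857 = 857
  C–C: 1 × 358 = 358
  C–H: 4 × 397 = 1588
  H–H: 2 × 448 = 896
  Σ(broken) = 3699 kJ
Bonds formed (products):
  C–C: 2 × 358 = 716
  C–H: 8 × 397 = 3176
  Σ(formed) = 3892 kJ
ΔH = Σ(broken) − Σ(formed) = 3699 − 3892 = −193 kJ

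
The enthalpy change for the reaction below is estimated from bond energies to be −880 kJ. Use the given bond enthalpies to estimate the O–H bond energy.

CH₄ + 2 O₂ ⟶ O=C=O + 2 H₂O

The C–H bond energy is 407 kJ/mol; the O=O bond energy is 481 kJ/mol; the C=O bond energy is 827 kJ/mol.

D(O–H) ≈ 454 kJ/mol

Let D be the O–H bond energy.
Σ(broken) = 4×407 + 2×481 = 2590
Σ(formed) = 2×827 + 4×D = 1654 + 4D
ΔH = Σ(broken) − Σ(formed) = (2590) − (1654 + 4D) = +936 − 4D
Setting this equal to −880 kJ gives 4D = 1816, so D = 454 kJ/mol.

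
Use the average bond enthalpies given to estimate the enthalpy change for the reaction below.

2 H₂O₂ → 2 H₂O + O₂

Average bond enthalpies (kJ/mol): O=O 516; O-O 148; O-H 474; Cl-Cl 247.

ΔH ≈ −220 kJ

Bonds broken (reactants):
  O-H: 4 × 474 = 1896
  O-O: 2 × 148 = 296
  Σ(broken) = 2192 kJ
Bonds formed (products):
  O-H: 4 × 474 = 1896
  O=O: 1 × 516 = 516
  Σ(formed) = 2412 kJ
ΔH = Σ(broken) − Σ(formed) = 2192 − 2412 = −220 kJ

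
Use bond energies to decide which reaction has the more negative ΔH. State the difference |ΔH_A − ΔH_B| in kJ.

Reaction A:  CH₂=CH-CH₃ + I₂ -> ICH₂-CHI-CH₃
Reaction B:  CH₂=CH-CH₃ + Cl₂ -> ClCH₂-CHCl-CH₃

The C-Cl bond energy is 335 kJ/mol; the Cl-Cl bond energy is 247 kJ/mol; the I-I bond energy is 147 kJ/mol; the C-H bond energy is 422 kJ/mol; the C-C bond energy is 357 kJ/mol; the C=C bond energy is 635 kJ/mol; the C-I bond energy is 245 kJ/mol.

Reaction A:
  Bonds broken (reactants):
    C-C: 1 × 357 = 357
    C-H: 6 × 422 = 2532
    C=C: 1 × 635 = 635
    I-I: 1 × 147 = 147
    Σ(broken) = 3671 kJ
  Bonds formed (products):
    C-C: 2 × 357 = 714
    C-H: 6 × 422 = 2532
    C-I: 2 × 245 = 490
    Σ(formed) = 3736 kJ
  ΔH_A = 3671 − 3736 = −65 kJ
Reaction B:
  Bonds broken (reactants):
    C-C: 1 × 357 = 357
    C-H: 6 × 422 = 2532
    C=C: 1 × 635 = 635
    Cl-Cl: 1 × 247 = 247
    Σ(broken) = 3771 kJ
  Bonds formed (products):
    C-C: 2 × 357 = 714
    C-Cl: 2 × 335 = 670
    C-H: 6 × 422 = 2532
    Σ(formed) = 3916 kJ
  ΔH_B = 3771 − 3916 = −145 kJ
ΔH_A − ΔH_B = +80 kJ, so reaction B has the more negative ΔH; |ΔH_A − ΔH_B| = 80 kJ.

Reaction B, by 80 kJ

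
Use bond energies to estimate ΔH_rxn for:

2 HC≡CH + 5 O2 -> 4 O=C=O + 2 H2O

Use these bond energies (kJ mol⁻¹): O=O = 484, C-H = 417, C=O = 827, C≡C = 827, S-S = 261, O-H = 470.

Bonds broken (reactants):
  C≡C: 2 × 827 = 1654
  C-H: 4 × 417 = 1668
  O=O: 5 × 484 = 2420
  Σ(broken) = 5742 kJ
Bonds formed (products):
  C=O: 8 × 827 = 6616
  O-H: 4 × 470 = 1880
  Σ(formed) = 8496 kJ
ΔH = Σ(broken) − Σ(formed) = 5742 − 8496 = −2754 kJ

ΔH ≈ −2754 kJ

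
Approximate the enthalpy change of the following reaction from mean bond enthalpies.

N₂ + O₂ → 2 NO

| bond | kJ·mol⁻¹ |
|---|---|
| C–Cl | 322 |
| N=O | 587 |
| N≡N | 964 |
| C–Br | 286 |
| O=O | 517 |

ΔH ≈ +307 kJ

Bonds broken (reactants):
  N≡N: 1 × 964 = 964
  O=O: 1 × 517 = 517
  Σ(broken) = 1481 kJ
Bonds formed (products):
  N=O: 2 × 587 = 1174
  Σ(formed) = 1174 kJ
ΔH = Σ(broken) − Σ(formed) = 1481 − 1174 = +307 kJ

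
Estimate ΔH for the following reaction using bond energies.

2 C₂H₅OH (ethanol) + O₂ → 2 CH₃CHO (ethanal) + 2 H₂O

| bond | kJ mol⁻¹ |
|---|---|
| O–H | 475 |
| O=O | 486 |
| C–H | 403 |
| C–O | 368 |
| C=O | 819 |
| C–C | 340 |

ΔH ≈ −560 kJ

Bonds broken (reactants):
  C–C: 2 × 340 = 680
  C–H: 10 × 403 = 4030
  C–O: 2 × 368 = 736
  O–H: 2 × 475 = 950
  O=O: 1 × 486 = 486
  Σ(broken) = 6882 kJ
Bonds formed (products):
  C–C: 2 × 340 = 680
  C–H: 8 × 403 = 3224
  C=O: 2 × 819 = 1638
  O–H: 4 × 475 = 1900
  Σ(formed) = 7442 kJ
ΔH = Σ(broken) − Σ(formed) = 6882 − 7442 = −560 kJ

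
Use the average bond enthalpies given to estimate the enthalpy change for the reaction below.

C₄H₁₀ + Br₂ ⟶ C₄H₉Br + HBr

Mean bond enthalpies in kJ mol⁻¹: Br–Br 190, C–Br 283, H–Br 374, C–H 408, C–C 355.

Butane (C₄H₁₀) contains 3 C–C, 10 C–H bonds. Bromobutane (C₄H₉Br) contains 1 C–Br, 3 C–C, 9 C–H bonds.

Bonds broken (reactants):
  Br–Br: 1 × 190 = 190
  C–C: 3 × 355 = 1065
  C–H: 10 × 408 = 4080
  Σ(broken) = 5335 kJ
Bonds formed (products):
  C–Br: 1 × 283 = 283
  C–C: 3 × 355 = 1065
  C–H: 9 × 408 = 3672
  H–Br: 1 × 374 = 374
  Σ(formed) = 5394 kJ
ΔH = Σ(broken) − Σ(formed) = 5335 − 5394 = −59 kJ

ΔH ≈ −59 kJ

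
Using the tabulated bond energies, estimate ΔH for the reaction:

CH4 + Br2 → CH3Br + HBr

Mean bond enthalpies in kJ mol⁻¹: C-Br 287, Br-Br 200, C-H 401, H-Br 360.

ΔH ≈ −46 kJ

Bonds broken (reactants):
  Br-Br: 1 × 200 = 200
  C-H: 4 × 401 = 1604
  Σ(broken) = 1804 kJ
Bonds formed (products):
  C-Br: 1 × 287 = 287
  C-H: 3 × 401 = 1203
  H-Br: 1 × 360 = 360
  Σ(formed) = 1850 kJ
ΔH = Σ(broken) − Σ(formed) = 1804 − 1850 = −46 kJ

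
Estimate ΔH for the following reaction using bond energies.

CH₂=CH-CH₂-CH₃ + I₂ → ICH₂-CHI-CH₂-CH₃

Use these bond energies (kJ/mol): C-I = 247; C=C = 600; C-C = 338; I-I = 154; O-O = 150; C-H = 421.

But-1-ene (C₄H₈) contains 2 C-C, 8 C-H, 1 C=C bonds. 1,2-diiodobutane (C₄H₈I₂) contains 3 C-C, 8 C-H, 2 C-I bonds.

ΔH ≈ −78 kJ

Bonds broken (reactants):
  C-C: 2 × 338 = 676
  C-H: 8 × 421 = 3368
  C=C: 1 × 600 = 600
  I-I: 1 × 154 = 154
  Σ(broken) = 4798 kJ
Bonds formed (products):
  C-C: 3 × 338 = 1014
  C-H: 8 × 421 = 3368
  C-I: 2 × 247 = 494
  Σ(formed) = 4876 kJ
ΔH = Σ(broken) − Σ(formed) = 4798 − 4876 = −78 kJ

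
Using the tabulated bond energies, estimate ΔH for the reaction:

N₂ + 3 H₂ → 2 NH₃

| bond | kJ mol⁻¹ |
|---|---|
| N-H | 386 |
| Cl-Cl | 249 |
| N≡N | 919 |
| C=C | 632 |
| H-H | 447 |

ΔH ≈ −56 kJ

Bonds broken (reactants):
  H-H: 3 × 447 = 1341
  N≡N: 1 × 919 = 919
  Σ(broken) = 2260 kJ
Bonds formed (products):
  N-H: 6 × 386 = 2316
  Σ(formed) = 2316 kJ
ΔH = Σ(broken) − Σ(formed) = 2260 − 2316 = −56 kJ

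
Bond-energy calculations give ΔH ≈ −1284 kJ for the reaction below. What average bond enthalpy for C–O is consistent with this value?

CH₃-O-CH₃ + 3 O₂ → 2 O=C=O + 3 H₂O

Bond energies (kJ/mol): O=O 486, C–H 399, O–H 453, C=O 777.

Let D be the C–O bond energy.
Σ(broken) = 6×399 + 2×D + 3×486 = 3852 + 2D
Σ(formed) = 4×777 + 6×453 = 5826
ΔH = Σ(broken) − Σ(formed) = (3852 + 2D) − (5826) = −1974 + 2D
Setting this equal to −1284 kJ gives 2D = 690, so D = 345 kJ/mol.

D(C–O) ≈ 345 kJ/mol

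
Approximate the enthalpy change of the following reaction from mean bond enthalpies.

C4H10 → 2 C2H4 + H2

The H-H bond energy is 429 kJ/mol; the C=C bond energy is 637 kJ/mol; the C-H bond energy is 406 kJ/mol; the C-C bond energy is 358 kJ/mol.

Bonds broken (reactants):
  C-C: 3 × 358 = 1074
  C-H: 10 × 406 = 4060
  Σ(broken) = 5134 kJ
Bonds formed (products):
  C-H: 8 × 406 = 3248
  C=C: 2 × 637 = 1274
  H-H: 1 × 429 = 429
  Σ(formed) = 4951 kJ
ΔH = Σ(broken) − Σ(formed) = 5134 − 4951 = +183 kJ

ΔH ≈ +183 kJ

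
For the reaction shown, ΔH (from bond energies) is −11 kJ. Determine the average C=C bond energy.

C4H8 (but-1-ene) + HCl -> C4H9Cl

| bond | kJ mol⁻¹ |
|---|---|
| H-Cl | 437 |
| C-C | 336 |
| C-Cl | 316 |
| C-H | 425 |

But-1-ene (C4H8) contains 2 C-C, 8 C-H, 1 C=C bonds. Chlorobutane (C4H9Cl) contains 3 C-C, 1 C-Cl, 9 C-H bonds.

D(C=C) ≈ 629 kJ/mol

Let D be the C=C bond energy.
Σ(broken) = 2×336 + 8×425 + 1×D + 1×437 = 4509 + D
Σ(formed) = 3×336 + 1×316 + 9×425 = 5149
ΔH = Σ(broken) − Σ(formed) = (4509 + D) − (5149) = −640 + D
Setting this equal to −11 kJ gives D = 629 kJ/mol.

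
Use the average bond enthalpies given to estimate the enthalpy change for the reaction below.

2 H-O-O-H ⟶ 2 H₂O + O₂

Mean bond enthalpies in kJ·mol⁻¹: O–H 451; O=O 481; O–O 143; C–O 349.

ΔH ≈ −195 kJ

Bonds broken (reactants):
  O–H: 4 × 451 = 1804
  O–O: 2 × 143 = 286
  Σ(broken) = 2090 kJ
Bonds formed (products):
  O–H: 4 × 451 = 1804
  O=O: 1 × 481 = 481
  Σ(formed) = 2285 kJ
ΔH = Σ(broken) − Σ(formed) = 2090 − 2285 = −195 kJ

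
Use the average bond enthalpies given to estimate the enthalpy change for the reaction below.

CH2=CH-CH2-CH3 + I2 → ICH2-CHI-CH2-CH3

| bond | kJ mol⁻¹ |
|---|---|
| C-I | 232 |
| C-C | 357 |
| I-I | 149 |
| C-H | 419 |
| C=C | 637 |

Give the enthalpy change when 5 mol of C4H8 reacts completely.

ΔH = −175 kJ

Bonds broken (reactants):
  C-C: 2 × 357 = 714
  C-H: 8 × 419 = 3352
  C=C: 1 × 637 = 637
  I-I: 1 × 149 = 149
  Σ(broken) = 4852 kJ
Bonds formed (products):
  C-C: 3 × 357 = 1071
  C-H: 8 × 419 = 3352
  C-I: 2 × 232 = 464
  Σ(formed) = 4887 kJ
ΔH = Σ(broken) − Σ(formed) = 4852 − 4887 = −35 kJ
For 5× the reaction as written: 5 × (−35) = −175 kJ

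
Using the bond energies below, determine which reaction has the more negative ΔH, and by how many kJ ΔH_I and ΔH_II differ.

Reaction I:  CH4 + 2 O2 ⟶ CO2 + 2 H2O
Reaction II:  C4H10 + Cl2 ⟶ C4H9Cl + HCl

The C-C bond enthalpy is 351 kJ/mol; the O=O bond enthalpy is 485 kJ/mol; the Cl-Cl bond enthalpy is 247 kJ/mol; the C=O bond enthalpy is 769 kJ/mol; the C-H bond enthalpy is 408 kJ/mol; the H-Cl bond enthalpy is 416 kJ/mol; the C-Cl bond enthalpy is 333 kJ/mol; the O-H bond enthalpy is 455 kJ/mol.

Reaction I, by 662 kJ

Reaction I:
  Bonds broken (reactants):
    C-H: 4 × 408 = 1632
    O=O: 2 × 485 = 970
    Σ(broken) = 2602 kJ
  Bonds formed (products):
    C=O: 2 × 769 = 1538
    O-H: 4 × 455 = 1820
    Σ(formed) = 3358 kJ
  ΔH_I = 2602 − 3358 = −756 kJ
Reaction II:
  Bonds broken (reactants):
    C-C: 3 × 351 = 1053
    C-H: 10 × 408 = 4080
    Cl-Cl: 1 × 247 = 247
    Σ(broken) = 5380 kJ
  Bonds formed (products):
    C-C: 3 × 351 = 1053
    C-Cl: 1 × 333 = 333
    C-H: 9 × 408 = 3672
    H-Cl: 1 × 416 = 416
    Σ(formed) = 5474 kJ
  ΔH_II = 5380 − 5474 = −94 kJ
ΔH_I − ΔH_II = −662 kJ, so reaction I has the more negative ΔH; |ΔH_I − ΔH_II| = 662 kJ.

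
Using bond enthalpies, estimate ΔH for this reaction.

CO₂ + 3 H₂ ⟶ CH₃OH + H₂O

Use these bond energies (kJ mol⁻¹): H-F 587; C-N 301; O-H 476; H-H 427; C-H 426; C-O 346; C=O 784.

ΔH ≈ −203 kJ

Bonds broken (reactants):
  C=O: 2 × 784 = 1568
  H-H: 3 × 427 = 1281
  Σ(broken) = 2849 kJ
Bonds formed (products):
  C-H: 3 × 426 = 1278
  C-O: 1 × 346 = 346
  O-H: 3 × 476 = 1428
  Σ(formed) = 3052 kJ
ΔH = Σ(broken) − Σ(formed) = 2849 − 3052 = −203 kJ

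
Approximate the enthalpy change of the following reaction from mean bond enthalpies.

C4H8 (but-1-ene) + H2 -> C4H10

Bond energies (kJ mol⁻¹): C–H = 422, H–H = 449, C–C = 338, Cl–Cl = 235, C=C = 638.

Bonds broken (reactants):
  C–C: 2 × 338 = 676
  C–H: 8 × 422 = 3376
  C=C: 1 × 638 = 638
  H–H: 1 × 449 = 449
  Σ(broken) = 5139 kJ
Bonds formed (products):
  C–C: 3 × 338 = 1014
  C–H: 10 × 422 = 4220
  Σ(formed) = 5234 kJ
ΔH = Σ(broken) − Σ(formed) = 5139 − 5234 = −95 kJ

ΔH ≈ −95 kJ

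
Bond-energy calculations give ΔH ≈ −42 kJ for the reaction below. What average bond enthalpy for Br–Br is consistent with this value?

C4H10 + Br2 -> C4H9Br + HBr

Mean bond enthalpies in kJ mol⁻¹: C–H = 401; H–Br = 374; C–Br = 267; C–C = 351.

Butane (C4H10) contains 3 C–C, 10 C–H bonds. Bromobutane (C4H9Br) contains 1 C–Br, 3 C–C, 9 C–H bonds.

D(Br–Br) ≈ 198 kJ/mol

Let D be the Br–Br bond energy.
Σ(broken) = 1×D + 3×351 + 10×401 = 5063 + D
Σ(formed) = 1×267 + 3×351 + 9×401 + 1×374 = 5303
ΔH = Σ(broken) − Σ(formed) = (5063 + D) − (5303) = −240 + D
Setting this equal to −42 kJ gives D = 198 kJ/mol.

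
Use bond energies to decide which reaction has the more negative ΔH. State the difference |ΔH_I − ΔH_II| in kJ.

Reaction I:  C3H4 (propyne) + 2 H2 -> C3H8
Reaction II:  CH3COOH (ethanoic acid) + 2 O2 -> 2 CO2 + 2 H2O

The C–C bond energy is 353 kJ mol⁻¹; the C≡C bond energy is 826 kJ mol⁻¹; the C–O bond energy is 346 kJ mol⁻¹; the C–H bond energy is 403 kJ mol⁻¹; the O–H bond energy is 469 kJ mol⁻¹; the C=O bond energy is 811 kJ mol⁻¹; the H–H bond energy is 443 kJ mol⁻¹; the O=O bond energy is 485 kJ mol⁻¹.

Reaction II, by 709 kJ

Reaction I:
  Bonds broken (reactants):
    C≡C: 1 × 826 = 826
    C–C: 1 × 353 = 353
    C–H: 4 × 403 = 1612
    H–H: 2 × 443 = 886
    Σ(broken) = 3677 kJ
  Bonds formed (products):
    C–C: 2 × 353 = 706
    C–H: 8 × 403 = 3224
    Σ(formed) = 3930 kJ
  ΔH_I = 3677 − 3930 = −253 kJ
Reaction II:
  Bonds broken (reactants):
    C–C: 1 × 353 = 353
    C–H: 3 × 403 = 1209
    C–O: 1 × 346 = 346
    C=O: 1 × 811 = 811
    O–H: 1 × 469 = 469
    O=O: 2 × 485 = 970
    Σ(broken) = 4158 kJ
  Bonds formed (products):
    C=O: 4 × 811 = 3244
    O–H: 4 × 469 = 1876
    Σ(formed) = 5120 kJ
  ΔH_II = 4158 − 5120 = −962 kJ
ΔH_I − ΔH_II = +709 kJ, so reaction II has the more negative ΔH; |ΔH_I − ΔH_II| = 709 kJ.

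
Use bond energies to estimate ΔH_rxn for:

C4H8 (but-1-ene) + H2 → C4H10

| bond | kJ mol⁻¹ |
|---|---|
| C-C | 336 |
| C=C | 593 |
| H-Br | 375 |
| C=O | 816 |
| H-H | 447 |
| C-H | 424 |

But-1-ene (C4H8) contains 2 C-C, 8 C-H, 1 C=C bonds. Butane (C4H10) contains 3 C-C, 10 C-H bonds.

ΔH ≈ −144 kJ

Bonds broken (reactants):
  C-C: 2 × 336 = 672
  C-H: 8 × 424 = 3392
  C=C: 1 × 593 = 593
  H-H: 1 × 447 = 447
  Σ(broken) = 5104 kJ
Bonds formed (products):
  C-C: 3 × 336 = 1008
  C-H: 10 × 424 = 4240
  Σ(formed) = 5248 kJ
ΔH = Σ(broken) − Σ(formed) = 5104 − 5248 = −144 kJ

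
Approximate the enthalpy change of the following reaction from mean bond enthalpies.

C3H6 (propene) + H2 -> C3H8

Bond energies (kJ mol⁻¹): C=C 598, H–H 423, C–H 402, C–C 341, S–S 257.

Bonds broken (reactants):
  C–C: 1 × 341 = 341
  C–H: 6 × 402 = 2412
  C=C: 1 × 598 = 598
  H–H: 1 × 423 = 423
  Σ(broken) = 3774 kJ
Bonds formed (products):
  C–C: 2 × 341 = 682
  C–H: 8 × 402 = 3216
  Σ(formed) = 3898 kJ
ΔH = Σ(broken) − Σ(formed) = 3774 − 3898 = −124 kJ

ΔH ≈ −124 kJ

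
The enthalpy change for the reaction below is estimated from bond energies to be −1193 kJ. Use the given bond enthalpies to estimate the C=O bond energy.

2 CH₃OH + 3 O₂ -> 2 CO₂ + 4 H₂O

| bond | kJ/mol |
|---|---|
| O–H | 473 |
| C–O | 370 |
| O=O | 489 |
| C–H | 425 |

D(C=O) ≈ 778 kJ/mol

Let D be the C=O bond energy.
Σ(broken) = 6×425 + 2×370 + 2×473 + 3×489 = 5703
Σ(formed) = 4×D + 8×473 = 3784 + 4D
ΔH = Σ(broken) − Σ(formed) = (5703) − (3784 + 4D) = +1919 − 4D
Setting this equal to −1193 kJ gives 4D = 3112, so D = 778 kJ/mol.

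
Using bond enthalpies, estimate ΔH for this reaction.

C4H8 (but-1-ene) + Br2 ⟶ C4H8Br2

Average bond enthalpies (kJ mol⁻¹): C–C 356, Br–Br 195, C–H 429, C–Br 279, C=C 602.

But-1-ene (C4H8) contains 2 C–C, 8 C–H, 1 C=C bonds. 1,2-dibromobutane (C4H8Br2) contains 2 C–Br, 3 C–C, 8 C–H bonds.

ΔH ≈ −117 kJ

Bonds broken (reactants):
  Br–Br: 1 × 195 = 195
  C–C: 2 × 356 = 712
  C–H: 8 × 429 = 3432
  C=C: 1 × 602 = 602
  Σ(broken) = 4941 kJ
Bonds formed (products):
  C–Br: 2 × 279 = 558
  C–C: 3 × 356 = 1068
  C–H: 8 × 429 = 3432
  Σ(formed) = 5058 kJ
ΔH = Σ(broken) − Σ(formed) = 4941 − 5058 = −117 kJ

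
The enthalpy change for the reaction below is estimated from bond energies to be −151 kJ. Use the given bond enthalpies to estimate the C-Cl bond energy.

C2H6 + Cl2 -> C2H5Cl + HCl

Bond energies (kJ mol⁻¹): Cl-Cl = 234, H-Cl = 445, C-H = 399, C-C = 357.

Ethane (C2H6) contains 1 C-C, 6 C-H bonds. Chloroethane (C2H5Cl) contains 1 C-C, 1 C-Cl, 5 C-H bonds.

Let D be the C-Cl bond energy.
Σ(broken) = 1×357 + 6×399 + 1×234 = 2985
Σ(formed) = 1×357 + 1×D + 5×399 + 1×445 = 2797 + D
ΔH = Σ(broken) − Σ(formed) = (2985) − (2797 + D) = +188 − D
Setting this equal to −151 kJ gives D = 339 kJ/mol.

D(C-Cl) ≈ 339 kJ/mol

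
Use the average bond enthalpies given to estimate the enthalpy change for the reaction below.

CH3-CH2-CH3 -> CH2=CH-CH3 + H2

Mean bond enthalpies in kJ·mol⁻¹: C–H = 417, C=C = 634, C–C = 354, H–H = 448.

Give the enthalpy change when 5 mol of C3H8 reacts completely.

ΔH = +530 kJ

Bonds broken (reactants):
  C–C: 2 × 354 = 708
  C–H: 8 × 417 = 3336
  Σ(broken) = 4044 kJ
Bonds formed (products):
  C–C: 1 × 354 = 354
  C–H: 6 × 417 = 2502
  C=C: 1 × 634 = 634
  H–H: 1 × 448 = 448
  Σ(formed) = 3938 kJ
ΔH = Σ(broken) − Σ(formed) = 4044 − 3938 = +106 kJ
For 5× the reaction as written: 5 × (+106) = +530 kJ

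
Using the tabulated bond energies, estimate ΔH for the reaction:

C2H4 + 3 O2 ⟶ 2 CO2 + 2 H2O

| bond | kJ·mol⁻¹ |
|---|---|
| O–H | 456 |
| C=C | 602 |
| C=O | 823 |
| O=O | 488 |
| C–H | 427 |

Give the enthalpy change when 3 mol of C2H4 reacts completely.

Bonds broken (reactants):
  C–H: 4 × 427 = 1708
  C=C: 1 × 602 = 602
  O=O: 3 × 488 = 1464
  Σ(broken) = 3774 kJ
Bonds formed (products):
  C=O: 4 × 823 = 3292
  O–H: 4 × 456 = 1824
  Σ(formed) = 5116 kJ
ΔH = Σ(broken) − Σ(formed) = 3774 − 5116 = −1342 kJ
For 3× the reaction as written: 3 × (−1342) = −4026 kJ

ΔH = −4026 kJ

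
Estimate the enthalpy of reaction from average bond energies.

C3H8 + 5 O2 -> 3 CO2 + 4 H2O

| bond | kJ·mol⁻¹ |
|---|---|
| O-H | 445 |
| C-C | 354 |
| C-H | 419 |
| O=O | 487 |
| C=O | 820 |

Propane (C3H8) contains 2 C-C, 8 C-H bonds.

Bonds broken (reactants):
  C-C: 2 × 354 = 708
  C-H: 8 × 419 = 3352
  O=O: 5 × 487 = 2435
  Σ(broken) = 6495 kJ
Bonds formed (products):
  C=O: 6 × 820 = 4920
  O-H: 8 × 445 = 3560
  Σ(formed) = 8480 kJ
ΔH = Σ(broken) − Σ(formed) = 6495 − 8480 = −1985 kJ

ΔH ≈ −1985 kJ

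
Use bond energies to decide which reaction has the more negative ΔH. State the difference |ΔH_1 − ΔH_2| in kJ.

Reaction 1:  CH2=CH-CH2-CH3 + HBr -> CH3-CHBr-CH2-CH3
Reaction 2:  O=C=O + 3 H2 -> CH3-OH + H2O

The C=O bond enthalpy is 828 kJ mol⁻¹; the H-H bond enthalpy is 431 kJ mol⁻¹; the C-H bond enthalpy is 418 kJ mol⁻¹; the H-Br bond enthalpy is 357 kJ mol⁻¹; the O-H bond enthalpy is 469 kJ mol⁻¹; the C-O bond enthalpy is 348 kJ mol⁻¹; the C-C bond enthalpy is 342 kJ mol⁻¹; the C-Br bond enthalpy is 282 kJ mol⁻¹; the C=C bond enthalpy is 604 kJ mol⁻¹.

Reaction 1, by 21 kJ

Reaction 1:
  Bonds broken (reactants):
    C-C: 2 × 342 = 684
    C-H: 8 × 418 = 3344
    C=C: 1 × 604 = 604
    H-Br: 1 × 357 = 357
    Σ(broken) = 4989 kJ
  Bonds formed (products):
    C-Br: 1 × 282 = 282
    C-C: 3 × 342 = 1026
    C-H: 9 × 418 = 3762
    Σ(formed) = 5070 kJ
  ΔH_1 = 4989 − 5070 = −81 kJ
Reaction 2:
  Bonds broken (reactants):
    C=O: 2 × 828 = 1656
    H-H: 3 × 431 = 1293
    Σ(broken) = 2949 kJ
  Bonds formed (products):
    C-H: 3 × 418 = 1254
    C-O: 1 × 348 = 348
    O-H: 3 × 469 = 1407
    Σ(formed) = 3009 kJ
  ΔH_2 = 2949 − 3009 = −60 kJ
ΔH_1 − ΔH_2 = −21 kJ, so reaction 1 has the more negative ΔH; |ΔH_1 − ΔH_2| = 21 kJ.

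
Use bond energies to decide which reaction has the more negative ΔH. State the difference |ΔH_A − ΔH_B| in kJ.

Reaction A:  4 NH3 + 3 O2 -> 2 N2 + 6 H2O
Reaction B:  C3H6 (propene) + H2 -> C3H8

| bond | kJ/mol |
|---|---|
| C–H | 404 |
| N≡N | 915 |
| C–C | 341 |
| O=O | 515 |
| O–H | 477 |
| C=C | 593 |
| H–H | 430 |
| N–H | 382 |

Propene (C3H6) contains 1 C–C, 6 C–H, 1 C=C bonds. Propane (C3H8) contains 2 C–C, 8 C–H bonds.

Reaction A:
  Bonds broken (reactants):
    N–H: 12 × 382 = 4584
    O=O: 3 × 515 = 1545
    Σ(broken) = 6129 kJ
  Bonds formed (products):
    N≡N: 2 × 915 = 1830
    O–H: 12 × 477 = 5724
    Σ(formed) = 7554 kJ
  ΔH_A = 6129 − 7554 = −1425 kJ
Reaction B:
  Bonds broken (reactants):
    C–C: 1 × 341 = 341
    C–H: 6 × 404 = 2424
    C=C: 1 × 593 = 593
    H–H: 1 × 430 = 430
    Σ(broken) = 3788 kJ
  Bonds formed (products):
    C–C: 2 × 341 = 682
    C–H: 8 × 404 = 3232
    Σ(formed) = 3914 kJ
  ΔH_B = 3788 − 3914 = −126 kJ
ΔH_A − ΔH_B = −1299 kJ, so reaction A has the more negative ΔH; |ΔH_A − ΔH_B| = 1299 kJ.

Reaction A, by 1299 kJ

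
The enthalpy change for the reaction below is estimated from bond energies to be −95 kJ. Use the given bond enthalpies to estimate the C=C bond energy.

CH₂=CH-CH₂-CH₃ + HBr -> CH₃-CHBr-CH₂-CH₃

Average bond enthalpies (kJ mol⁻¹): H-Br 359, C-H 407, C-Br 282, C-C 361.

Let D be the C=C bond energy.
Σ(broken) = 2×361 + 8×407 + 1×D + 1×359 = 4337 + D
Σ(formed) = 1×282 + 3×361 + 9×407 = 5028
ΔH = Σ(broken) − Σ(formed) = (4337 + D) − (5028) = −691 + D
Setting this equal to −95 kJ gives D = 596 kJ/mol.

D(C=C) ≈ 596 kJ/mol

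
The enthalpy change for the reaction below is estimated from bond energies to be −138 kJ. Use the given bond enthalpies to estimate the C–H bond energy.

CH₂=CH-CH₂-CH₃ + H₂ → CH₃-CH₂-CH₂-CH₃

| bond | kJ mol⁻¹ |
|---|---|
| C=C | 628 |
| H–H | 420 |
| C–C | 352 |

Let D be the C–H bond energy.
Σ(broken) = 2×352 + 8×D + 1×628 + 1×420 = 1752 + 8D
Σ(formed) = 3×352 + 10×D = 1056 + 10D
ΔH = Σ(broken) − Σ(formed) = (1752 + 8D) − (1056 + 10D) = +696 − 2D
Setting this equal to −138 kJ gives 2D = 834, so D = 417 kJ/mol.

D(C–H) ≈ 417 kJ/mol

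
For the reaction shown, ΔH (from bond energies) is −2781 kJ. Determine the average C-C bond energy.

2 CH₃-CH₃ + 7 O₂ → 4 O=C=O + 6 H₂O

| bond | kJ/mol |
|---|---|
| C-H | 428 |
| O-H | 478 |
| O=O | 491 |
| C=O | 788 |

D(C-C) ≈ 343 kJ/mol

Let D be the C-C bond energy.
Σ(broken) = 2×D + 12×428 + 7×491 = 8573 + 2D
Σ(formed) = 8×788 + 12×478 = 12040
ΔH = Σ(broken) − Σ(formed) = (8573 + 2D) − (12040) = −3467 + 2D
Setting this equal to −2781 kJ gives 2D = 686, so D = 343 kJ/mol.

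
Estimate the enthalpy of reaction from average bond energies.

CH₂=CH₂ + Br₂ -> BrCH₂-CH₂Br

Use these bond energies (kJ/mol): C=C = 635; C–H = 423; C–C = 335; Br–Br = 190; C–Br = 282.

Bonds broken (reactants):
  Br–Br: 1 × 190 = 190
  C–H: 4 × 423 = 1692
  C=C: 1 × 635 = 635
  Σ(broken) = 2517 kJ
Bonds formed (products):
  C–Br: 2 × 282 = 564
  C–C: 1 × 335 = 335
  C–H: 4 × 423 = 1692
  Σ(formed) = 2591 kJ
ΔH = Σ(broken) − Σ(formed) = 2517 − 2591 = −74 kJ

ΔH ≈ −74 kJ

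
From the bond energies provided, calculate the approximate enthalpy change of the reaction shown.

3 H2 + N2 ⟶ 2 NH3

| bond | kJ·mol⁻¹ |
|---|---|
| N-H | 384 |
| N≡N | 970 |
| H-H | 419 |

Bonds broken (reactants):
  H-H: 3 × 419 = 1257
  N≡N: 1 × 970 = 970
  Σ(broken) = 2227 kJ
Bonds formed (products):
  N-H: 6 × 384 = 2304
  Σ(formed) = 2304 kJ
ΔH = Σ(broken) − Σ(formed) = 2227 − 2304 = −77 kJ

ΔH ≈ −77 kJ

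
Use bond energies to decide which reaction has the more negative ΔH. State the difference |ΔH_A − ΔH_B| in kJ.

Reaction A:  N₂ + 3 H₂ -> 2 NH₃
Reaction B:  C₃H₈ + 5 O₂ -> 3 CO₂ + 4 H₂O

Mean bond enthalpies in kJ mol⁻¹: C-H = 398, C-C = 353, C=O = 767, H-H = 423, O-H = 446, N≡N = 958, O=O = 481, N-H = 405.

Reaction A:
  Bonds broken (reactants):
    H-H: 3 × 423 = 1269
    N≡N: 1 × 958 = 958
    Σ(broken) = 2227 kJ
  Bonds formed (products):
    N-H: 6 × 405 = 2430
    Σ(formed) = 2430 kJ
  ΔH_A = 2227 − 2430 = −203 kJ
Reaction B:
  Bonds broken (reactants):
    C-C: 2 × 353 = 706
    C-H: 8 × 398 = 3184
    O=O: 5 × 481 = 2405
    Σ(broken) = 6295 kJ
  Bonds formed (products):
    C=O: 6 × 767 = 4602
    O-H: 8 × 446 = 3568
    Σ(formed) = 8170 kJ
  ΔH_B = 6295 − 8170 = −1875 kJ
ΔH_A − ΔH_B = +1672 kJ, so reaction B has the more negative ΔH; |ΔH_A − ΔH_B| = 1672 kJ.

Reaction B, by 1672 kJ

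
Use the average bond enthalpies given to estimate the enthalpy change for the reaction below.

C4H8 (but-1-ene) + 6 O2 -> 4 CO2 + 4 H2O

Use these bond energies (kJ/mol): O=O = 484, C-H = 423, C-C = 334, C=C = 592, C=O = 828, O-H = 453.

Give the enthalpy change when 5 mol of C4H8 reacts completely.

ΔH = −13500 kJ

Bonds broken (reactants):
  C-C: 2 × 334 = 668
  C-H: 8 × 423 = 3384
  C=C: 1 × 592 = 592
  O=O: 6 × 484 = 2904
  Σ(broken) = 7548 kJ
Bonds formed (products):
  C=O: 8 × 828 = 6624
  O-H: 8 × 453 = 3624
  Σ(formed) = 10248 kJ
ΔH = Σ(broken) − Σ(formed) = 7548 − 10248 = −2700 kJ
For 5× the reaction as written: 5 × (−2700) = −13500 kJ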